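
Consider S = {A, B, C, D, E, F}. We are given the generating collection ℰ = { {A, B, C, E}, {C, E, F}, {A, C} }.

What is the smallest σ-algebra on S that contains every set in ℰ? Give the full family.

σ(ℰ) = { ∅, {A}, {B}, {C}, {D}, {E}, {F}, {A, B}, {A, C}, {A, D}, {A, E}, {A, F}, {B, C}, {B, D}, {B, E}, {B, F}, {C, D}, {C, E}, {C, F}, {D, E}, {D, F}, {E, F}, {A, B, C}, {A, B, D}, {A, B, E}, {A, B, F}, {A, C, D}, {A, C, E}, {A, C, F}, {A, D, E}, {A, D, F}, {A, E, F}, {B, C, D}, {B, C, E}, {B, C, F}, {B, D, E}, {B, D, F}, {B, E, F}, {C, D, E}, {C, D, F}, {C, E, F}, {D, E, F}, {A, B, C, D}, {A, B, C, E}, {A, B, C, F}, {A, B, D, E}, {A, B, D, F}, {A, B, E, F}, {A, C, D, E}, {A, C, D, F}, {A, C, E, F}, {A, D, E, F}, {B, C, D, E}, {B, C, D, F}, {B, C, E, F}, {B, D, E, F}, {C, D, E, F}, {A, B, C, D, E}, {A, B, C, D, F}, {A, B, C, E, F}, {A, B, D, E, F}, {A, C, D, E, F}, {B, C, D, E, F}, S }

Trace:
Start: ℰ ∪ {∅, S} = { ∅, {A, C}, {C, E, F}, {A, B, C, E}, S }.
Round 1: 5 new —
  {D, F}  = {A, B, C, E}ᶜ
  {A, B, D}  = {C, E, F}ᶜ
  {A, C, E, F}  = {A, C} ∪ {C, E, F}
  {B, D, E, F}  = {A, C}ᶜ
  {A, B, C, E, F}  = {C, E, F} ∪ {A, B, C, E}
  (now 10)
Round 2: 10 new —
  {D}  = {A, B, C, E, F}ᶜ
  {B, D}  = {A, C, E, F}ᶜ
  {A, B, C, D}  = {A, B, D} ∪ {A, C}
  {A, B, D, F}  = {A, B, D} ∪ {D, F}
  {A, C, D, F}  = {A, C} ∪ {D, F}
  {C, D, E, F}  = {C, E, F} ∪ {D, F}
  {A, B, C, D, E}  = {A, B, D} ∪ {A, B, C, E}
  {A, B, D, E, F}  = {A, B, D} ∪ {B, D, E, F}
  {A, C, D, E, F}  = {A, C, E, F} ∪ {D, F}
  {B, C, D, E, F}  = {B, D, E, F} ∪ {C, E, F}
  (now 20)
Round 3: +11 →
  {A}  = {B, C, D, E, F}ᶜ
  {B}  = {A, C, D, E, F}ᶜ
  {C}  = {A, B, D, E, F}ᶜ
  {F}  = {A, B, C, D, E}ᶜ
  {A, B}  = {C, D, E, F}ᶜ
  {B, E}  = {A, C, D, F}ᶜ
  {C, E}  = {A, B, D, F}ᶜ
  {E, F}  = {A, B, C, D}ᶜ
  {A, C, D}  = {A, C} ∪ {D}
  {B, D, F}  = {D, F} ∪ {B, D}
  {A, B, C, D, F}  = {A, C} ∪ {A, B, D, F}
  (now 31)
Round 4 adds 27:
  {E}  = {A, B, C, D, F}ᶜ
  {A, D}  = {A} ∪ {D}
  {A, F}  = {A} ∪ {F}
  {B, C}  = {B} ∪ {C}
  {B, F}  = {B} ∪ {F}
  {C, D}  = {C} ∪ {D}
  {C, F}  = {F} ∪ {C}
  {A, B, C}  = {A, B} ∪ {C}
  {A, B, E}  = {B, E} ∪ {A, B}
  {A, B, F}  = {A, B} ∪ {F}
  {A, C, E}  = {B, D, F}ᶜ
  {A, C, F}  = {F} ∪ {A, C}
  {A, D, F}  = {A} ∪ {D, F}
  {A, E, F}  = {E, F} ∪ {A}
  {B, C, D}  = {C} ∪ {B, D}
  {B, C, E}  = {B, E} ∪ {C}
  {B, D, E}  = {B, E} ∪ {D}
  {B, E, F}  = {A, C, D}ᶜ
  {C, D, E}  = {D} ∪ {C, E}
  {C, D, F}  = {C} ∪ {D, F}
  {D, E, F}  = {E, F} ∪ {D}
  {A, B, D, E}  = {B, E} ∪ {A, B, D}
  {A, B, E, F}  = {E, F} ∪ {A, B}
  {A, C, D, E}  = {A, C, D} ∪ {C, E}
  {B, C, D, E}  = {C, E} ∪ {B, D}
  {B, C, D, F}  = {B, D, F} ∪ {C}
  {B, C, E, F}  = {B, E} ∪ {C, E, F}
  (now 58)
Round 5: 6 new —
  {A, E}  = {B, C, D, F}ᶜ
  {D, E}  = {D} ∪ {E}
  {A, D, E}  = {A, D} ∪ {E}
  {B, C, F}  = {B} ∪ {C, F}
  {A, B, C, F}  = {A, C, F} ∪ {B}
  {A, D, E, F}  = {B, C}ᶜ
  (now 64)
Round 6: no new sets; the family is a σ-algebra.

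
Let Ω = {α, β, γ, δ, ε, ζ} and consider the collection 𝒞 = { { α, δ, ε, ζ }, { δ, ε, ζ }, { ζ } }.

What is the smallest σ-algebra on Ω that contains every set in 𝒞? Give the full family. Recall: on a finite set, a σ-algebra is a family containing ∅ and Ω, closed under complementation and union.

Initial family (5 sets): { ∅, { ζ }, { δ, ε, ζ }, { α, δ, ε, ζ }, Ω }.
Round 1 (3 new):
  { β, γ }  = complement { α, δ, ε, ζ }
  { α, β, γ }  = complement { δ, ε, ζ }
  { α, β, γ, δ, ε }  = complement { ζ }
  |family| = 8
Round 2 adds 3:
  { β, γ, ζ }  = { β, γ } ∪ { ζ }
  { α, β, γ, ζ }  = { α, β, γ } ∪ { ζ }
  { β, γ, δ, ε, ζ }  = { δ, ε, ζ } ∪ { β, γ }
  |family| = 11
Round 3 (3 new):
  { α }  = complement { β, γ, δ, ε, ζ }
  { δ, ε }  = complement { α, β, γ, ζ }
  { α, δ, ε }  = complement { β, γ, ζ }
  |family| = 14
Round 4 (2 new):
  { α, ζ }  = { α } ∪ { ζ }
  { β, γ, δ, ε }  = { δ, ε } ∪ { β, γ }
  |family| = 16
After Round 5 the family is unchanged; done.

Hence σ(𝒞) has 16 members: { ∅, { α }, { ζ }, { α, ζ }, { β, γ }, { δ, ε }, { α, β, γ }, { α, δ, ε }, { β, γ, ζ }, { δ, ε, ζ }, { α, β, γ, ζ }, { α, δ, ε, ζ }, { β, γ, δ, ε }, { α, β, γ, δ, ε }, { β, γ, δ, ε, ζ }, Ω }.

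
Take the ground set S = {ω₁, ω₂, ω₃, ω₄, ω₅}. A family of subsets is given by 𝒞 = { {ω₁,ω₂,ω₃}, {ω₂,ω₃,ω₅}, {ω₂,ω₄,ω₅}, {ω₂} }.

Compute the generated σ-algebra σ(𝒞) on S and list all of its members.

|σ(𝒞)| = 32.  σ(𝒞) = { {}, {ω₁}, {ω₂}, {ω₃}, {ω₄}, {ω₅}, {ω₁,ω₂}, {ω₁,ω₃}, {ω₁,ω₄}, {ω₁,ω₅}, {ω₂,ω₃}, {ω₂,ω₄}, {ω₂,ω₅}, {ω₃,ω₄}, {ω₃,ω₅}, {ω₄,ω₅}, {ω₁,ω₂,ω₃}, {ω₁,ω₂,ω₄}, {ω₁,ω₂,ω₅}, {ω₁,ω₃,ω₄}, {ω₁,ω₃,ω₅}, {ω₁,ω₄,ω₅}, {ω₂,ω₃,ω₄}, {ω₂,ω₃,ω₅}, {ω₂,ω₄,ω₅}, {ω₃,ω₄,ω₅}, {ω₁,ω₂,ω₃,ω₄}, {ω₁,ω₂,ω₃,ω₅}, {ω₁,ω₂,ω₄,ω₅}, {ω₁,ω₃,ω₄,ω₅}, {ω₂,ω₃,ω₄,ω₅}, S }

Derivation:
Start: 𝒞 ∪ {∅, S} = { {}, {ω₂}, {ω₁,ω₂,ω₃}, {ω₂,ω₃,ω₅}, {ω₂,ω₄,ω₅}, S }.
Step 1: 6 new —
  {ω₁,ω₃}  = S∖{ω₂,ω₄,ω₅}
  {ω₁,ω₄}  = S∖{ω₂,ω₃,ω₅}
  {ω₄,ω₅}  = S∖{ω₁,ω₂,ω₃}
  {ω₁,ω₂,ω₃,ω₅}  = {ω₂,ω₃,ω₅} ∪ {ω₁,ω₂,ω₃}
  {ω₁,ω₃,ω₄,ω₅}  = S∖{ω₂}
  {ω₂,ω₃,ω₄,ω₅}  = {ω₂,ω₃,ω₅} ∪ {ω₂,ω₄,ω₅}
  [12 total]
Step 2: 7 new —
  {ω₁}  = S∖{ω₂,ω₃,ω₄,ω₅}
  {ω₄}  = S∖{ω₁,ω₂,ω₃,ω₅}
  {ω₁,ω₂,ω₄}  = {ω₂} ∪ {ω₁,ω₄}
  {ω₁,ω₃,ω₄}  = {ω₁,ω₄} ∪ {ω₁,ω₃}
  {ω₁,ω₄,ω₅}  = {ω₄,ω₅} ∪ {ω₁,ω₄}
  {ω₁,ω₂,ω₃,ω₄}  = {ω₁,ω₂,ω₃} ∪ {ω₁,ω₄}
  {ω₁,ω₂,ω₄,ω₅}  = {ω₁,ω₄} ∪ {ω₂,ω₄,ω₅}
  [19 total]
Step 3. New:
  {ω₃}  = S∖{ω₁,ω₂,ω₄,ω₅}
  {ω₅}  = S∖{ω₁,ω₂,ω₃,ω₄}
  {ω₁,ω₂}  = {ω₂} ∪ {ω₁}
  {ω₂,ω₃}  = S∖{ω₁,ω₄,ω₅}
  {ω₂,ω₄}  = {ω₂} ∪ {ω₄}
  {ω₂,ω₅}  = S∖{ω₁,ω₃,ω₄}
  {ω₃,ω₅}  = S∖{ω₁,ω₂,ω₄}
  [26 total]
Step 4 (6 new):
  {ω₁,ω₅}  = {ω₅} ∪ {ω₁}
  {ω₃,ω₄}  = {ω₃} ∪ {ω₄}
  {ω₁,ω₂,ω₅}  = {ω₂,ω₅} ∪ {ω₁,ω₂}
  {ω₁,ω₃,ω₅}  = S∖{ω₂,ω₄}
  {ω₂,ω₃,ω₄}  = {ω₃} ∪ {ω₂,ω₄}
  {ω₃,ω₄,ω₅}  = S∖{ω₁,ω₂}
  [32 total]
After Step 5 the family is unchanged; done.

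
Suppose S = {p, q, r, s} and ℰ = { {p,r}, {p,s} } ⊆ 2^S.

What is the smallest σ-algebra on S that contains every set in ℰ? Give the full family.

σ(ℰ) = { ∅, {p}, {q}, {r}, {s}, {p,q}, {p,r}, {p,s}, {q,r}, {q,s}, {r,s}, {p,q,r}, {p,q,s}, {p,r,s}, {q,r,s}, S }

Derivation:
Start: ℰ ∪ {∅, S} = { ∅, {p,r}, {p,s}, S }.
Iteration 1: +3 →
  {q,r}  = S∖{p,s}
  {q,s}  = S∖{p,r}
  {p,r,s}  = {p,r} ∪ {p,s}
  [7 total]
Iteration 2: 4 new —
  {q}  = S∖{p,r,s}
  {p,q,r}  = {q,r} ∪ {p,r}
  {p,q,s}  = {p,s} ∪ {q,s}
  {q,r,s}  = {q,r} ∪ {q,s}
  [11 total]
Iteration 3 (3 new):
  {p}  = S∖{q,r,s}
  {r}  = S∖{p,q,s}
  {s}  = S∖{p,q,r}
  [14 total]
Iteration 4 (2 new):
  {p,q}  = {q} ∪ {p}
  {r,s}  = {r} ∪ {s}
  [16 total]
Iteration 5: already closed under ᶜ and ∪.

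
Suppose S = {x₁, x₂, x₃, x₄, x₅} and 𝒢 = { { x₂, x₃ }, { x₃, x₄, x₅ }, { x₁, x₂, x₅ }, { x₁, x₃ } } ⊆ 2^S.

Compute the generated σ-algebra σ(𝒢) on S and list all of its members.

Initial family (6 sets): { ∅, { x₁, x₃ }, { x₂, x₃ }, { x₁, x₂, x₅ }, { x₃, x₄, x₅ }, S }.
Step 1: +8 →
  { x₁, x₂ }  = ᶜ of { x₃, x₄, x₅ }
  { x₃, x₄ }  = ᶜ of { x₁, x₂, x₅ }
  { x₁, x₂, x₃ }  = { x₂, x₃ } ∪ { x₁, x₃ }
  { x₁, x₄, x₅ }  = ᶜ of { x₂, x₃ }
  { x₂, x₄, x₅ }  = ᶜ of { x₁, x₃ }
  { x₁, x₂, x₃, x₅ }  = { x₁, x₂, x₅ } ∪ { x₂, x₃ }
  { x₁, x₃, x₄, x₅ }  = { x₃, x₄, x₅ } ∪ { x₁, x₃ }
  { x₂, x₃, x₄, x₅ }  = { x₃, x₄, x₅ } ∪ { x₂, x₃ }
Step 2 (8 new):
  { x₁ }  = ᶜ of { x₂, x₃, x₄, x₅ }
  { x₂ }  = ᶜ of { x₁, x₃, x₄, x₅ }
  { x₄ }  = ᶜ of { x₁, x₂, x₃, x₅ }
  { x₄, x₅ }  = ᶜ of { x₁, x₂, x₃ }
  { x₁, x₃, x₄ }  = { x₃, x₄ } ∪ { x₁, x₃ }
  { x₂, x₃, x₄ }  = { x₃, x₄ } ∪ { x₂, x₃ }
  { x₁, x₂, x₃, x₄ }  = { x₃, x₄ } ∪ { x₁, x₂, x₃ }
  { x₁, x₂, x₄, x₅ }  = { x₁, x₄, x₅ } ∪ { x₁, x₂ }
Step 3 adds 7:
  { x₃ }  = ᶜ of { x₁, x₂, x₄, x₅ }
  { x₅ }  = ᶜ of { x₁, x₂, x₃, x₄ }
  { x₁, x₄ }  = { x₄ } ∪ { x₁ }
  { x₁, x₅ }  = ᶜ of { x₂, x₃, x₄ }
  { x₂, x₄ }  = { x₂ } ∪ { x₄ }
  { x₂, x₅ }  = ᶜ of { x₁, x₃, x₄ }
  { x₁, x₂, x₄ }  = { x₁, x₂ } ∪ { x₄ }
Step 4 (3 new):
  { x₃, x₅ }  = ᶜ of { x₁, x₂, x₄ }
  { x₁, x₃, x₅ }  = ᶜ of { x₂, x₄ }
  { x₂, x₃, x₅ }  = ᶜ of { x₁, x₄ }
Step 5: no new sets; the family is a σ-algebra.

Therefore σ(𝒢) = { ∅, { x₁ }, { x₂ }, { x₃ }, { x₄ }, { x₅ }, { x₁, x₂ }, { x₁, x₃ }, { x₁, x₄ }, { x₁, x₅ }, { x₂, x₃ }, { x₂, x₄ }, { x₂, x₅ }, { x₃, x₄ }, { x₃, x₅ }, { x₄, x₅ }, { x₁, x₂, x₃ }, { x₁, x₂, x₄ }, { x₁, x₂, x₅ }, { x₁, x₃, x₄ }, { x₁, x₃, x₅ }, { x₁, x₄, x₅ }, { x₂, x₃, x₄ }, { x₂, x₃, x₅ }, { x₂, x₄, x₅ }, { x₃, x₄, x₅ }, { x₁, x₂, x₃, x₄ }, { x₁, x₂, x₃, x₅ }, { x₁, x₂, x₄, x₅ }, { x₁, x₃, x₄, x₅ }, { x₂, x₃, x₄, x₅ }, S } (|σ(𝒢)| = 32).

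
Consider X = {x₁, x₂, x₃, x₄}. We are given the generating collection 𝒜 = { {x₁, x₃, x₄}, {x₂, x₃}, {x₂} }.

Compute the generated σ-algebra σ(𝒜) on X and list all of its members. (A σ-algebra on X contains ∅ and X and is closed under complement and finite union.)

σ(𝒜) = { ∅, {x₂}, {x₃}, {x₁, x₄}, {x₂, x₃}, {x₁, x₂, x₄}, {x₁, x₃, x₄}, X }

Derivation:
Initial family (5 sets): { ∅, {x₂}, {x₂, x₃}, {x₁, x₃, x₄}, X }.
Pass 1. New:
  {x₁, x₄}  = X∖{x₂, x₃}
Pass 2 adds 1:
  {x₁, x₂, x₄}  = {x₂} ∪ {x₁, x₄}
Pass 3: +1 →
  {x₃}  = X∖{x₁, x₂, x₄}
Pass 4: no new sets; the family is a σ-algebra.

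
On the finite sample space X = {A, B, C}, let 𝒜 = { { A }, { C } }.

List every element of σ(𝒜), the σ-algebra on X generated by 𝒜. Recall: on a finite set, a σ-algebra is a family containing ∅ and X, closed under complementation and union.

Begin from { {  }, { A }, { C }, X } (that is, 𝒜 plus ∅ and X).
Round 1: +3 →
  { A, B }  = X∖{ C }
  { A, C }  = { C } ∪ { A }
  { B, C }  = X∖{ A }
  — 7 sets.
Round 2: 1 new —
  { B }  = X∖{ A, C }
  — 8 sets.
Round 3: stable.

σ(𝒜) = { {  }, { A }, { B }, { C }, { A, B }, { A, C }, { B, C }, X }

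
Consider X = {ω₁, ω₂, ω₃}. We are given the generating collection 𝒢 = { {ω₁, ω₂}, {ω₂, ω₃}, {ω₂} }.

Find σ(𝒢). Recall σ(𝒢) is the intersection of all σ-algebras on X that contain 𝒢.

Take S₀ = 𝒢 ∪ {∅, X} = { {}, {ω₂}, {ω₁, ω₂}, {ω₂, ω₃}, X }.
Round 1: +3 →
  {ω₁}  = ᶜ of {ω₂, ω₃}
  {ω₃}  = ᶜ of {ω₁, ω₂}
  {ω₁, ω₃}  = ᶜ of {ω₂}
  (now 8)
Round 2: closed — nothing new.

|σ(𝒢)| = 8.  σ(𝒢) = { {}, {ω₁}, {ω₂}, {ω₃}, {ω₁, ω₂}, {ω₁, ω₃}, {ω₂, ω₃}, X }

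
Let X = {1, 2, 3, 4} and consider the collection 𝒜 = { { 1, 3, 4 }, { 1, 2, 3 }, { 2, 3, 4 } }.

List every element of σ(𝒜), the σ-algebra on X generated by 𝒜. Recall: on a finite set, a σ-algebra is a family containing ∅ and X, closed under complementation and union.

|σ(𝒜)| = 16.  σ(𝒜) = { ∅, { 1 }, { 2 }, { 3 }, { 4 }, { 1, 2 }, { 1, 3 }, { 1, 4 }, { 2, 3 }, { 2, 4 }, { 3, 4 }, { 1, 2, 3 }, { 1, 2, 4 }, { 1, 3, 4 }, { 2, 3, 4 }, X }

Trace:
Start: 𝒜 ∪ {∅, X} = { ∅, { 1, 2, 3 }, { 1, 3, 4 }, { 2, 3, 4 }, X }.
Step 1. New:
  { 1 }  = X∖{ 2, 3, 4 }
  { 2 }  = X∖{ 1, 3, 4 }
  { 4 }  = X∖{ 1, 2, 3 }
Step 2: 3 new —
  { 1, 2 }  = { 2 } ∪ { 1 }
  { 1, 4 }  = { 4 } ∪ { 1 }
  { 2, 4 }  = { 4 } ∪ { 2 }
Step 3 (4 new):
  { 1, 3 }  = X∖{ 2, 4 }
  { 2, 3 }  = X∖{ 1, 4 }
  { 3, 4 }  = X∖{ 1, 2 }
  { 1, 2, 4 }  = { 1, 4 } ∪ { 1, 2 }
Step 4: +1 →
  { 3 }  = X∖{ 1, 2, 4 }
Step 5: stable.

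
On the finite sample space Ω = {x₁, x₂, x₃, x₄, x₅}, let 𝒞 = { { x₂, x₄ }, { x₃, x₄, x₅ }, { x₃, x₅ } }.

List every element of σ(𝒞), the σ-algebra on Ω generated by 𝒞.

Seed the family with 𝒞 together with ∅ and Ω: { ∅, { x₂, x₄ }, { x₃, x₅ }, { x₃, x₄, x₅ }, Ω }.
Step 1 (4 new):
  { x₁, x₂ }  = complement { x₃, x₄, x₅ }
  { x₁, x₂, x₄ }  = complement { x₃, x₅ }
  { x₁, x₃, x₅ }  = complement { x₂, x₄ }
  { x₂, x₃, x₄, x₅ }  = { x₃, x₄, x₅ } ∪ { x₂, x₄ }
  — 9 sets.
Step 2: 3 new —
  { x₁ }  = complement { x₂, x₃, x₄, x₅ }
  { x₁, x₂, x₃, x₅ }  = { x₁, x₂ } ∪ { x₁, x₃, x₅ }
  { x₁, x₃, x₄, x₅ }  = { x₃, x₄, x₅ } ∪ { x₁, x₃, x₅ }
  — 12 sets.
Step 3: 2 new —
  { x₂ }  = complement { x₁, x₃, x₄, x₅ }
  { x₄ }  = complement { x₁, x₂, x₃, x₅ }
  — 14 sets.
Step 4: +2 →
  { x₁, x₄ }  = { x₄ } ∪ { x₁ }
  { x₂, x₃, x₅ }  = { x₃, x₅ } ∪ { x₂ }
  — 16 sets.
After Step 5 the family is unchanged; done.

Therefore σ(𝒞) = { ∅, { x₁ }, { x₂ }, { x₄ }, { x₁, x₂ }, { x₁, x₄ }, { x₂, x₄ }, { x₃, x₅ }, { x₁, x₂, x₄ }, { x₁, x₃, x₅ }, { x₂, x₃, x₅ }, { x₃, x₄, x₅ }, { x₁, x₂, x₃, x₅ }, { x₁, x₃, x₄, x₅ }, { x₂, x₃, x₄, x₅ }, Ω } (|σ(𝒞)| = 16).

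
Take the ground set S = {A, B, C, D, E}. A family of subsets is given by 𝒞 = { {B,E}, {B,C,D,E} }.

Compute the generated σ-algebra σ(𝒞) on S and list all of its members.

Answer: σ(𝒞) = { {}, {A}, {B,E}, {C,D}, {A,B,E}, {A,C,D}, {B,C,D,E}, S }

Working:
Seed the family with 𝒞 together with ∅ and S: { {}, {B,E}, {B,C,D,E}, S }.
Step 1 adds 2:
  {A}  = ᶜ of {B,C,D,E}
  {A,C,D}  = ᶜ of {B,E}
  — 6 sets.
Step 2. New:
  {A,B,E}  = {B,E} ∪ {A}
  — 7 sets.
Step 3 adds 1:
  {C,D}  = ᶜ of {A,B,E}
  — 8 sets.
Step 4: already closed under ᶜ and ∪.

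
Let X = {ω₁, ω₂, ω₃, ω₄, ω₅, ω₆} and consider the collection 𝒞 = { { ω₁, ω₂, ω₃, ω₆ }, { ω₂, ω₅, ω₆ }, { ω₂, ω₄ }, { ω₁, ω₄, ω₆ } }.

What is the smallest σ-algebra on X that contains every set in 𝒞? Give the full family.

Begin from { ∅, { ω₂, ω₄ }, { ω₁, ω₄, ω₆ }, { ω₂, ω₅, ω₆ }, { ω₁, ω₂, ω₃, ω₆ }, X } (that is, 𝒞 plus ∅ and X).
Step 1: +9 →
  { ω₄, ω₅ }  = ᶜ of { ω₁, ω₂, ω₃, ω₆ }
  { ω₁, ω₃, ω₄ }  = ᶜ of { ω₂, ω₅, ω₆ }
  { ω₂, ω₃, ω₅ }  = ᶜ of { ω₁, ω₄, ω₆ }
  { ω₁, ω₂, ω₄, ω₆ }  = { ω₂, ω₄ } ∪ { ω₁, ω₄, ω₆ }
  { ω₁, ω₃, ω₅, ω₆ }  = ᶜ of { ω₂, ω₄ }
  { ω₂, ω₄, ω₅, ω₆ }  = { ω₂, ω₅, ω₆ } ∪ { ω₂, ω₄ }
  { ω₁, ω₂, ω₃, ω₄, ω₆ }  = { ω₂, ω₄ } ∪ { ω₁, ω₂, ω₃, ω₆ }
  { ω₁, ω₂, ω₃, ω₅, ω₆ }  = { ω₂, ω₅, ω₆ } ∪ { ω₁, ω₂, ω₃, ω₆ }
  { ω₁, ω₂, ω₄, ω₅, ω₆ }  = { ω₂, ω₅, ω₆ } ∪ { ω₁, ω₄, ω₆ }
  |family| = 15
Step 2. New:
  { ω₃ }  = ᶜ of { ω₁, ω₂, ω₄, ω₅, ω₆ }
  { ω₄ }  = ᶜ of { ω₁, ω₂, ω₃, ω₅, ω₆ }
  { ω₅ }  = ᶜ of { ω₁, ω₂, ω₃, ω₄, ω₆ }
  { ω₁, ω₃ }  = ᶜ of { ω₂, ω₄, ω₅, ω₆ }
  { ω₃, ω₅ }  = ᶜ of { ω₁, ω₂, ω₄, ω₆ }
  { ω₂, ω₄, ω₅ }  = { ω₄, ω₅ } ∪ { ω₂, ω₄ }
  { ω₁, ω₂, ω₃, ω₄ }  = { ω₁, ω₃, ω₄ } ∪ { ω₂, ω₄ }
  { ω₁, ω₃, ω₄, ω₅ }  = { ω₄, ω₅ } ∪ { ω₁, ω₃, ω₄ }
  { ω₁, ω₃, ω₄, ω₆ }  = { ω₁, ω₄, ω₆ } ∪ { ω₁, ω₃, ω₄ }
  { ω₁, ω₄, ω₅, ω₆ }  = { ω₁, ω₄, ω₆ } ∪ { ω₄, ω₅ }
  { ω₂, ω₃, ω₄, ω₅ }  = { ω₄, ω₅ } ∪ { ω₂, ω₃, ω₅ }
  { ω₂, ω₃, ω₅, ω₆ }  = { ω₂, ω₅, ω₆ } ∪ { ω₂, ω₃, ω₅ }
  { ω₁, ω₂, ω₃, ω₄, ω₅ }  = { ω₁, ω₃, ω₄ } ∪ { ω₂, ω₃, ω₅ }
  { ω₁, ω₃, ω₄, ω₅, ω₆ }  = { ω₁, ω₃, ω₅, ω₆ } ∪ { ω₁, ω₄, ω₆ }
  { ω₂, ω₃, ω₄, ω₅, ω₆ }  = { ω₂, ω₃, ω₅ } ∪ { ω₂, ω₄, ω₅, ω₆ }
  |family| = 30
Step 3. New:
  { ω₁ }  = ᶜ of { ω₂, ω₃, ω₄, ω₅, ω₆ }
  { ω₂ }  = ᶜ of { ω₁, ω₃, ω₄, ω₅, ω₆ }
  { ω₆ }  = ᶜ of { ω₁, ω₂, ω₃, ω₄, ω₅ }
  { ω₁, ω₄ }  = ᶜ of { ω₂, ω₃, ω₅, ω₆ }
  { ω₁, ω₆ }  = ᶜ of { ω₂, ω₃, ω₄, ω₅ }
  { ω₂, ω₃ }  = ᶜ of { ω₁, ω₄, ω₅, ω₆ }
  { ω₂, ω₅ }  = ᶜ of { ω₁, ω₃, ω₄, ω₆ }
  { ω₂, ω₆ }  = ᶜ of { ω₁, ω₃, ω₄, ω₅ }
  { ω₃, ω₄ }  = { ω₃ } ∪ { ω₄ }
  { ω₅, ω₆ }  = ᶜ of { ω₁, ω₂, ω₃, ω₄ }
  { ω₁, ω₃, ω₅ }  = { ω₁, ω₃ } ∪ { ω₃, ω₅ }
  { ω₁, ω₃, ω₆ }  = ᶜ of { ω₂, ω₄, ω₅ }
  { ω₂, ω₃, ω₄ }  = { ω₂, ω₄ } ∪ { ω₃ }
  { ω₃, ω₄, ω₅ }  = { ω₄, ω₅ } ∪ { ω₃, ω₅ }
  { ω₁, ω₂, ω₃, ω₅ }  = { ω₁, ω₃ } ∪ { ω₂, ω₃, ω₅ }
  |family| = 45
Step 4: +19 →
  { ω₁, ω₂ }  = { ω₂ } ∪ { ω₁ }
  { ω₁, ω₅ }  = { ω₁ } ∪ { ω₅ }
  { ω₃, ω₆ }  = { ω₃ } ∪ { ω₆ }
  { ω₄, ω₆ }  = ᶜ of { ω₁, ω₂, ω₃, ω₅ }
  { ω₁, ω₂, ω₃ }  = { ω₂ } ∪ { ω₁, ω₃ }
  { ω₁, ω₂, ω₄ }  = { ω₂ } ∪ { ω₁, ω₄ }
  { ω₁, ω₂, ω₅ }  = { ω₁ } ∪ { ω₂, ω₅ }
  { ω₁, ω₂, ω₆ }  = ᶜ of { ω₃, ω₄, ω₅ }
  { ω₁, ω₄, ω₅ }  = { ω₄, ω₅ } ∪ { ω₁ }
  { ω₁, ω₅, ω₆ }  = ᶜ of { ω₂, ω₃, ω₄ }
  { ω₂, ω₃, ω₆ }  = { ω₂, ω₆ } ∪ { ω₃ }
  { ω₂, ω₄, ω₆ }  = ᶜ of { ω₁, ω₃, ω₅ }
  { ω₃, ω₄, ω₆ }  = { ω₃, ω₄ } ∪ { ω₆ }
  { ω₃, ω₅, ω₆ }  = { ω₃, ω₅ } ∪ { ω₅, ω₆ }
  { ω₄, ω₅, ω₆ }  = { ω₄, ω₅ } ∪ { ω₅, ω₆ }
  { ω₁, ω₂, ω₄, ω₅ }  = { ω₂, ω₄, ω₅ } ∪ { ω₁ }
  { ω₁, ω₂, ω₅, ω₆ }  = ᶜ of { ω₃, ω₄ }
  { ω₂, ω₃, ω₄, ω₆ }  = { ω₃, ω₄ } ∪ { ω₂, ω₆ }
  { ω₃, ω₄, ω₅, ω₆ }  = { ω₃, ω₄ } ∪ { ω₅, ω₆ }
  |family| = 64
Step 5: stable.

Hence σ(𝒞) has 64 members: { ∅, { ω₁ }, { ω₂ }, { ω₃ }, { ω₄ }, { ω₅ }, { ω₆ }, { ω₁, ω₂ }, { ω₁, ω₃ }, { ω₁, ω₄ }, { ω₁, ω₅ }, { ω₁, ω₆ }, { ω₂, ω₃ }, { ω₂, ω₄ }, { ω₂, ω₅ }, { ω₂, ω₆ }, { ω₃, ω₄ }, { ω₃, ω₅ }, { ω₃, ω₆ }, { ω₄, ω₅ }, { ω₄, ω₆ }, { ω₅, ω₆ }, { ω₁, ω₂, ω₃ }, { ω₁, ω₂, ω₄ }, { ω₁, ω₂, ω₅ }, { ω₁, ω₂, ω₆ }, { ω₁, ω₃, ω₄ }, { ω₁, ω₃, ω₅ }, { ω₁, ω₃, ω₆ }, { ω₁, ω₄, ω₅ }, { ω₁, ω₄, ω₆ }, { ω₁, ω₅, ω₆ }, { ω₂, ω₃, ω₄ }, { ω₂, ω₃, ω₅ }, { ω₂, ω₃, ω₆ }, { ω₂, ω₄, ω₅ }, { ω₂, ω₄, ω₆ }, { ω₂, ω₅, ω₆ }, { ω₃, ω₄, ω₅ }, { ω₃, ω₄, ω₆ }, { ω₃, ω₅, ω₆ }, { ω₄, ω₅, ω₆ }, { ω₁, ω₂, ω₃, ω₄ }, { ω₁, ω₂, ω₃, ω₅ }, { ω₁, ω₂, ω₃, ω₆ }, { ω₁, ω₂, ω₄, ω₅ }, { ω₁, ω₂, ω₄, ω₆ }, { ω₁, ω₂, ω₅, ω₆ }, { ω₁, ω₃, ω₄, ω₅ }, { ω₁, ω₃, ω₄, ω₆ }, { ω₁, ω₃, ω₅, ω₆ }, { ω₁, ω₄, ω₅, ω₆ }, { ω₂, ω₃, ω₄, ω₅ }, { ω₂, ω₃, ω₄, ω₆ }, { ω₂, ω₃, ω₅, ω₆ }, { ω₂, ω₄, ω₅, ω₆ }, { ω₃, ω₄, ω₅, ω₆ }, { ω₁, ω₂, ω₃, ω₄, ω₅ }, { ω₁, ω₂, ω₃, ω₄, ω₆ }, { ω₁, ω₂, ω₃, ω₅, ω₆ }, { ω₁, ω₂, ω₄, ω₅, ω₆ }, { ω₁, ω₃, ω₄, ω₅, ω₆ }, { ω₂, ω₃, ω₄, ω₅, ω₆ }, X }.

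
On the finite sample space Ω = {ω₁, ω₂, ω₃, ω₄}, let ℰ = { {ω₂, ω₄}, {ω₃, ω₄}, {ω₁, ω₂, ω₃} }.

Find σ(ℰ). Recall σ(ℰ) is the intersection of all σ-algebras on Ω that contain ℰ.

|σ(ℰ)| = 16.  σ(ℰ) = { {}, {ω₁}, {ω₂}, {ω₃}, {ω₄}, {ω₁, ω₂}, {ω₁, ω₃}, {ω₁, ω₄}, {ω₂, ω₃}, {ω₂, ω₄}, {ω₃, ω₄}, {ω₁, ω₂, ω₃}, {ω₁, ω₂, ω₄}, {ω₁, ω₃, ω₄}, {ω₂, ω₃, ω₄}, Ω }

Derivation:
Initial family (5 sets): { {}, {ω₂, ω₄}, {ω₃, ω₄}, {ω₁, ω₂, ω₃}, Ω }.
Iteration 1: 4 new —
  {ω₄}  = {ω₁, ω₂, ω₃}ᶜ
  {ω₁, ω₂}  = {ω₃, ω₄}ᶜ
  {ω₁, ω₃}  = {ω₂, ω₄}ᶜ
  {ω₂, ω₃, ω₄}  = {ω₃, ω₄} ∪ {ω₂, ω₄}
Iteration 2 adds 3:
  {ω₁}  = {ω₂, ω₃, ω₄}ᶜ
  {ω₁, ω₂, ω₄}  = {ω₁, ω₂} ∪ {ω₄}
  {ω₁, ω₃, ω₄}  = {ω₃, ω₄} ∪ {ω₁, ω₃}
Iteration 3: +3 →
  {ω₂}  = {ω₁, ω₃, ω₄}ᶜ
  {ω₃}  = {ω₁, ω₂, ω₄}ᶜ
  {ω₁, ω₄}  = {ω₄} ∪ {ω₁}
Iteration 4. New:
  {ω₂, ω₃}  = {ω₁, ω₄}ᶜ
Iteration 5 adds nothing — fixpoint reached.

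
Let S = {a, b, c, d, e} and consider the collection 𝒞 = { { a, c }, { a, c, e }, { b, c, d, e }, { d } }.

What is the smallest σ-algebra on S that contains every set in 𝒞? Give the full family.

Begin from { {  }, { d }, { a, c }, { a, c, e }, { b, c, d, e }, S } (that is, 𝒞 plus ∅ and S).
Pass 1: 6 new —
  { a }  = complement { b, c, d, e }
  { b, d }  = complement { a, c, e }
  { a, c, d }  = { a, c } ∪ { d }
  { b, d, e }  = complement { a, c }
  { a, b, c, e }  = complement { d }
  { a, c, d, e }  = { d } ∪ { a, c, e }
Pass 2 adds 6:
  { b }  = complement { a, c, d, e }
  { a, d }  = { d } ∪ { a }
  { b, e }  = complement { a, c, d }
  { a, b, d }  = { b, d } ∪ { a }
  { a, b, c, d }  = { a, c, d } ∪ { b, d }
  { a, b, d, e }  = { b, d, e } ∪ { a }
Pass 3 adds 7:
  { c }  = complement { a, b, d, e }
  { e }  = complement { a, b, c, d }
  { a, b }  = { b } ∪ { a }
  { c, e }  = complement { a, b, d }
  { a, b, c }  = { a, c } ∪ { b }
  { a, b, e }  = { b, e } ∪ { a }
  { b, c, e }  = complement { a, d }
Pass 4 adds 7:
  { a, e }  = { e } ∪ { a }
  { b, c }  = { b } ∪ { c }
  { c, d }  = complement { a, b, e }
  { d, e }  = complement { a, b, c }
  { a, d, e }  = { e } ∪ { a, d }
  { b, c, d }  = { c } ∪ { b, d }
  { c, d, e }  = complement { a, b }
Pass 5: closed — nothing new.

Therefore σ(𝒞) = { {  }, { a }, { b }, { c }, { d }, { e }, { a, b }, { a, c }, { a, d }, { a, e }, { b, c }, { b, d }, { b, e }, { c, d }, { c, e }, { d, e }, { a, b, c }, { a, b, d }, { a, b, e }, { a, c, d }, { a, c, e }, { a, d, e }, { b, c, d }, { b, c, e }, { b, d, e }, { c, d, e }, { a, b, c, d }, { a, b, c, e }, { a, b, d, e }, { a, c, d, e }, { b, c, d, e }, S } (|σ(𝒞)| = 32).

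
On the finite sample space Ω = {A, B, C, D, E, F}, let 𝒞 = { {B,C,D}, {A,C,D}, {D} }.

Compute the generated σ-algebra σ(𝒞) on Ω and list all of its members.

σ(𝒞) = { ∅, {A}, {B}, {C}, {D}, {A,B}, {A,C}, {A,D}, {B,C}, {B,D}, {C,D}, {E,F}, {A,B,C}, {A,B,D}, {A,C,D}, {A,E,F}, {B,C,D}, {B,E,F}, {C,E,F}, {D,E,F}, {A,B,C,D}, {A,B,E,F}, {A,C,E,F}, {A,D,E,F}, {B,C,E,F}, {B,D,E,F}, {C,D,E,F}, {A,B,C,E,F}, {A,B,D,E,F}, {A,C,D,E,F}, {B,C,D,E,F}, Ω }

Derivation:
Initial family (5 sets): { ∅, {D}, {A,C,D}, {B,C,D}, Ω }.
Round 1 adds 4:
  {A,E,F}  = complement {B,C,D}
  {B,E,F}  = complement {A,C,D}
  {A,B,C,D}  = {A,C,D} ∪ {B,C,D}
  {A,B,C,E,F}  = complement {D}
  [9 total]
Round 2 (6 new):
  {E,F}  = complement {A,B,C,D}
  {A,B,E,F}  = {B,E,F} ∪ {A,E,F}
  {A,D,E,F}  = {A,E,F} ∪ {D}
  {B,D,E,F}  = {B,E,F} ∪ {D}
  {A,C,D,E,F}  = {A,C,D} ∪ {A,E,F}
  {B,C,D,E,F}  = {B,C,D} ∪ {B,E,F}
  [15 total]
Round 3: +7 →
  {A}  = complement {B,C,D,E,F}
  {B}  = complement {A,C,D,E,F}
  {A,C}  = complement {B,D,E,F}
  {B,C}  = complement {A,D,E,F}
  {C,D}  = complement {A,B,E,F}
  {D,E,F}  = {E,F} ∪ {D}
  {A,B,D,E,F}  = {B,D,E,F} ∪ {A,E,F}
  [22 total]
Round 4 adds 8:
  {C}  = complement {A,B,D,E,F}
  {A,B}  = {B} ∪ {A}
  {A,D}  = {D} ∪ {A}
  {B,D}  = {B} ∪ {D}
  {A,B,C}  = complement {D,E,F}
  {A,C,E,F}  = {E,F} ∪ {A,C}
  {B,C,E,F}  = {E,F} ∪ {B,C}
  {C,D,E,F}  = {C,D} ∪ {E,F}
  [30 total]
Round 5: 2 new —
  {A,B,D}  = {A,B} ∪ {A,D}
  {C,E,F}  = {E,F} ∪ {C}
  [32 total]
Round 6: no new sets; the family is a σ-algebra.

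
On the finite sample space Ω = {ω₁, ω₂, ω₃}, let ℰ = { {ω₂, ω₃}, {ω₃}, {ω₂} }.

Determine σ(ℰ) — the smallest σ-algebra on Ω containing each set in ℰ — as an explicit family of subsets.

Seed the family with ℰ together with ∅ and Ω: { {}, {ω₂}, {ω₃}, {ω₂, ω₃}, Ω }.
Iteration 1: +3 →
  {ω₁}  = ᶜ of {ω₂, ω₃}
  {ω₁, ω₂}  = ᶜ of {ω₃}
  {ω₁, ω₃}  = ᶜ of {ω₂}
  [8 total]
Iteration 2: no new sets; the family is a σ-algebra.

Therefore σ(ℰ) = { {}, {ω₁}, {ω₂}, {ω₃}, {ω₁, ω₂}, {ω₁, ω₃}, {ω₂, ω₃}, Ω } (|σ(ℰ)| = 8).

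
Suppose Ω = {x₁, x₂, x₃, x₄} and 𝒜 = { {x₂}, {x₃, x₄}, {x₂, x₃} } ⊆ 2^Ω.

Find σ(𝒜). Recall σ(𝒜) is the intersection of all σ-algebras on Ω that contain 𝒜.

Initial family (5 sets): { {}, {x₂}, {x₂, x₃}, {x₃, x₄}, Ω }.
Step 1: +4 →
  {x₁, x₂}  = Ω∖{x₃, x₄}
  {x₁, x₄}  = Ω∖{x₂, x₃}
  {x₁, x₃, x₄}  = Ω∖{x₂}
  {x₂, x₃, x₄}  = {x₃, x₄} ∪ {x₂, x₃}
Step 2 (3 new):
  {x₁}  = Ω∖{x₂, x₃, x₄}
  {x₁, x₂, x₃}  = {x₁, x₂} ∪ {x₂, x₃}
  {x₁, x₂, x₄}  = {x₁, x₂} ∪ {x₁, x₄}
Step 3: +2 →
  {x₃}  = Ω∖{x₁, x₂, x₄}
  {x₄}  = Ω∖{x₁, x₂, x₃}
Step 4: +2 →
  {x₁, x₃}  = {x₃} ∪ {x₁}
  {x₂, x₄}  = {x₄} ∪ {x₂}
Step 5: already closed under ᶜ and ∪.

|σ(𝒜)| = 16.  σ(𝒜) = { {}, {x₁}, {x₂}, {x₃}, {x₄}, {x₁, x₂}, {x₁, x₃}, {x₁, x₄}, {x₂, x₃}, {x₂, x₄}, {x₃, x₄}, {x₁, x₂, x₃}, {x₁, x₂, x₄}, {x₁, x₃, x₄}, {x₂, x₃, x₄}, Ω }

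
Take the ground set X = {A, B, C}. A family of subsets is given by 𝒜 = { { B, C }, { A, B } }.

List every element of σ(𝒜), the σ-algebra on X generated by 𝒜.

Answer: σ(𝒜) = { {}, { A }, { B }, { C }, { A, B }, { A, C }, { B, C }, X }

Working:
Start: 𝒜 ∪ {∅, X} = { {}, { A, B }, { B, C }, X }.
Iteration 1: 2 new —
  { A }  = ᶜ of { B, C }
  { C }  = ᶜ of { A, B }
  (now 6)
Iteration 2: 1 new —
  { A, C }  = { C } ∪ { A }
  (now 7)
Iteration 3. New:
  { B }  = ᶜ of { A, C }
  (now 8)
Iteration 4 adds nothing — fixpoint reached.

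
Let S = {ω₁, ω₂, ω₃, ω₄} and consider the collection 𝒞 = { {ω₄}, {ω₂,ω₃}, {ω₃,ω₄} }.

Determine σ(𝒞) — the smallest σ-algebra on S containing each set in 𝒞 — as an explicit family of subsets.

σ(𝒞) = { {}, {ω₁}, {ω₂}, {ω₃}, {ω₄}, {ω₁,ω₂}, {ω₁,ω₃}, {ω₁,ω₄}, {ω₂,ω₃}, {ω₂,ω₄}, {ω₃,ω₄}, {ω₁,ω₂,ω₃}, {ω₁,ω₂,ω₄}, {ω₁,ω₃,ω₄}, {ω₂,ω₃,ω₄}, S }

Trace:
Start: 𝒞 ∪ {∅, S} = { {}, {ω₄}, {ω₂,ω₃}, {ω₃,ω₄}, S }.
Iteration 1 (4 new):
  {ω₁,ω₂}  = {ω₃,ω₄}ᶜ
  {ω₁,ω₄}  = {ω₂,ω₃}ᶜ
  {ω₁,ω₂,ω₃}  = {ω₄}ᶜ
  {ω₂,ω₃,ω₄}  = {ω₃,ω₄} ∪ {ω₂,ω₃}
  — 9 sets.
Iteration 2: +3 →
  {ω₁}  = {ω₂,ω₃,ω₄}ᶜ
  {ω₁,ω₂,ω₄}  = {ω₁,ω₂} ∪ {ω₁,ω₄}
  {ω₁,ω₃,ω₄}  = {ω₃,ω₄} ∪ {ω₁,ω₄}
  — 12 sets.
Iteration 3: 2 new —
  {ω₂}  = {ω₁,ω₃,ω₄}ᶜ
  {ω₃}  = {ω₁,ω₂,ω₄}ᶜ
  — 14 sets.
Iteration 4 (2 new):
  {ω₁,ω₃}  = {ω₃} ∪ {ω₁}
  {ω₂,ω₄}  = {ω₄} ∪ {ω₂}
  — 16 sets.
Iteration 5: closed — nothing new.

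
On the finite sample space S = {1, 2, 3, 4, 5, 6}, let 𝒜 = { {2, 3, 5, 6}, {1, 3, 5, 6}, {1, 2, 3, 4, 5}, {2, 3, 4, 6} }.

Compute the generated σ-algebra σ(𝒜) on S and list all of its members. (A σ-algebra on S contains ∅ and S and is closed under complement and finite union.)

σ(𝒜) = { {}, {1}, {2}, {3}, {4}, {5}, {6}, {1, 2}, {1, 3}, {1, 4}, {1, 5}, {1, 6}, {2, 3}, {2, 4}, {2, 5}, {2, 6}, {3, 4}, {3, 5}, {3, 6}, {4, 5}, {4, 6}, {5, 6}, {1, 2, 3}, {1, 2, 4}, {1, 2, 5}, {1, 2, 6}, {1, 3, 4}, {1, 3, 5}, {1, 3, 6}, {1, 4, 5}, {1, 4, 6}, {1, 5, 6}, {2, 3, 4}, {2, 3, 5}, {2, 3, 6}, {2, 4, 5}, {2, 4, 6}, {2, 5, 6}, {3, 4, 5}, {3, 4, 6}, {3, 5, 6}, {4, 5, 6}, {1, 2, 3, 4}, {1, 2, 3, 5}, {1, 2, 3, 6}, {1, 2, 4, 5}, {1, 2, 4, 6}, {1, 2, 5, 6}, {1, 3, 4, 5}, {1, 3, 4, 6}, {1, 3, 5, 6}, {1, 4, 5, 6}, {2, 3, 4, 5}, {2, 3, 4, 6}, {2, 3, 5, 6}, {2, 4, 5, 6}, {3, 4, 5, 6}, {1, 2, 3, 4, 5}, {1, 2, 3, 4, 6}, {1, 2, 3, 5, 6}, {1, 2, 4, 5, 6}, {1, 3, 4, 5, 6}, {2, 3, 4, 5, 6}, S }

Check:
Initial family (6 sets): { {}, {1, 3, 5, 6}, {2, 3, 4, 6}, {2, 3, 5, 6}, {1, 2, 3, 4, 5}, S }.
Pass 1: 6 new —
  {6}  = ᶜ of {1, 2, 3, 4, 5}
  {1, 4}  = ᶜ of {2, 3, 5, 6}
  {1, 5}  = ᶜ of {2, 3, 4, 6}
  {2, 4}  = ᶜ of {1, 3, 5, 6}
  {1, 2, 3, 5, 6}  = {1, 3, 5, 6} ∪ {2, 3, 5, 6}
  {2, 3, 4, 5, 6}  = {2, 3, 4, 6} ∪ {2, 3, 5, 6}
Pass 2 (10 new):
  {1}  = ᶜ of {2, 3, 4, 5, 6}
  {4}  = ᶜ of {1, 2, 3, 5, 6}
  {1, 2, 4}  = {1, 4} ∪ {2, 4}
  {1, 4, 5}  = {1, 4} ∪ {1, 5}
  {1, 4, 6}  = {6} ∪ {1, 4}
  {1, 5, 6}  = {6} ∪ {1, 5}
  {2, 4, 6}  = {6} ∪ {2, 4}
  {1, 2, 4, 5}  = {1, 5} ∪ {2, 4}
  {1, 2, 3, 4, 6}  = {1, 4} ∪ {2, 3, 4, 6}
  {1, 3, 4, 5, 6}  = {1, 3, 5, 6} ∪ {1, 4}
Pass 3 (13 new):
  {2}  = ᶜ of {1, 3, 4, 5, 6}
  {5}  = ᶜ of {1, 2, 3, 4, 6}
  {1, 6}  = {6} ∪ {1}
  {3, 6}  = ᶜ of {1, 2, 4, 5}
  {4, 6}  = {6} ∪ {4}
  {1, 3, 5}  = ᶜ of {2, 4, 6}
  {2, 3, 4}  = ᶜ of {1, 5, 6}
  {2, 3, 5}  = ᶜ of {1, 4, 6}
  {2, 3, 6}  = ᶜ of {1, 4, 5}
  {3, 5, 6}  = ᶜ of {1, 2, 4}
  {1, 2, 4, 6}  = {2, 4, 6} ∪ {1, 4, 6}
  {1, 4, 5, 6}  = {1, 4, 6} ∪ {1, 5, 6}
  {1, 2, 4, 5, 6}  = {2, 4, 6} ∪ {1, 5, 6}
Pass 4 adds 23:
  {3}  = ᶜ of {1, 2, 4, 5, 6}
  {1, 2}  = {1} ∪ {2}
  {2, 3}  = ᶜ of {1, 4, 5, 6}
  {2, 5}  = {2} ∪ {5}
  {2, 6}  = {2} ∪ {6}
  {3, 5}  = ᶜ of {1, 2, 4, 6}
  {4, 5}  = {5} ∪ {4}
  {5, 6}  = {6} ∪ {5}
  {1, 2, 5}  = {2} ∪ {1, 5}
  {1, 2, 6}  = {1, 6} ∪ {2}
  {1, 3, 6}  = {1} ∪ {3, 6}
  {2, 4, 5}  = {5} ∪ {2, 4}
  {3, 4, 6}  = {3, 6} ∪ {4}
  {4, 5, 6}  = {5} ∪ {4, 6}
  {1, 2, 3, 4}  = {2, 3, 4} ∪ {1}
  {1, 2, 3, 5}  = ᶜ of {4, 6}
  {1, 2, 3, 6}  = {1} ∪ {2, 3, 6}
  {1, 2, 5, 6}  = {2} ∪ {1, 5, 6}
  {1, 3, 4, 5}  = {1, 4, 5} ∪ {1, 3, 5}
  {1, 3, 4, 6}  = {1, 4, 6} ∪ {3, 6}
  {2, 3, 4, 5}  = ᶜ of {1, 6}
  {2, 4, 5, 6}  = {2, 4, 6} ∪ {5}
  {3, 4, 5, 6}  = {3, 5, 6} ∪ {4}
Pass 5 adds 6:
  {1, 3}  = ᶜ of {2, 4, 5, 6}
  {3, 4}  = ᶜ of {1, 2, 5, 6}
  {1, 2, 3}  = ᶜ of {4, 5, 6}
  {1, 3, 4}  = {1, 4} ∪ {3}
  {2, 5, 6}  = {2, 5} ∪ {5, 6}
  {3, 4, 5}  = ᶜ of {1, 2, 6}
After Pass 6 the family is unchanged; done.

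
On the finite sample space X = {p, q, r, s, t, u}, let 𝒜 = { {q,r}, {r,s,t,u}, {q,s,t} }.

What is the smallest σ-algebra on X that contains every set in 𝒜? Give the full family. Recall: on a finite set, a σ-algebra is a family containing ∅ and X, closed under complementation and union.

Initial family (5 sets): { {}, {q,r}, {q,s,t}, {r,s,t,u}, X }.
Step 1: +5 →
  {p,q}  = X∖{r,s,t,u}
  {p,r,u}  = X∖{q,s,t}
  {p,s,t,u}  = X∖{q,r}
  {q,r,s,t}  = {q,r} ∪ {q,s,t}
  {q,r,s,t,u}  = {q,r} ∪ {r,s,t,u}
  |family| = 10
Step 2: +8 →
  {p}  = X∖{q,r,s,t,u}
  {p,u}  = X∖{q,r,s,t}
  {p,q,r}  = {p,q} ∪ {q,r}
  {p,q,r,u}  = {p,q} ∪ {p,r,u}
  {p,q,s,t}  = {p,q} ∪ {q,s,t}
  {p,q,r,s,t}  = {p,q} ∪ {q,r,s,t}
  {p,q,s,t,u}  = {p,q} ∪ {p,s,t,u}
  {p,r,s,t,u}  = {p,r,u} ∪ {r,s,t,u}
  |family| = 18
Step 3: 7 new —
  {q}  = X∖{p,r,s,t,u}
  {r}  = X∖{p,q,s,t,u}
  {u}  = X∖{p,q,r,s,t}
  {r,u}  = X∖{p,q,s,t}
  {s,t}  = X∖{p,q,r,u}
  {p,q,u}  = {p,q} ∪ {p,u}
  {s,t,u}  = X∖{p,q,r}
  |family| = 25
Step 4. New:
  {p,r}  = {r} ∪ {p}
  {q,u}  = {q} ∪ {u}
  {p,s,t}  = {s,t} ∪ {p}
  {q,r,u}  = {q} ∪ {r,u}
  {r,s,t}  = X∖{p,q,u}
  {q,s,t,u}  = {q} ∪ {s,t,u}
  |family| = 31
Step 5 adds 1:
  {p,r,s,t}  = X∖{q,u}
  |family| = 32
Step 6: stable.

Therefore σ(𝒜) = { {}, {p}, {q}, {r}, {u}, {p,q}, {p,r}, {p,u}, {q,r}, {q,u}, {r,u}, {s,t}, {p,q,r}, {p,q,u}, {p,r,u}, {p,s,t}, {q,r,u}, {q,s,t}, {r,s,t}, {s,t,u}, {p,q,r,u}, {p,q,s,t}, {p,r,s,t}, {p,s,t,u}, {q,r,s,t}, {q,s,t,u}, {r,s,t,u}, {p,q,r,s,t}, {p,q,s,t,u}, {p,r,s,t,u}, {q,r,s,t,u}, X } (|σ(𝒜)| = 32).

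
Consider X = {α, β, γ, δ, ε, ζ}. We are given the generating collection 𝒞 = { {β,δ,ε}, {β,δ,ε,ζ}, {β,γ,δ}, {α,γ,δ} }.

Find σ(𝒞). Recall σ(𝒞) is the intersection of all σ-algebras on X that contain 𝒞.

Answer: σ(𝒞) = { ∅, {α}, {β}, {γ}, {δ}, {ε}, {ζ}, {α,β}, {α,γ}, {α,δ}, {α,ε}, {α,ζ}, {β,γ}, {β,δ}, {β,ε}, {β,ζ}, {γ,δ}, {γ,ε}, {γ,ζ}, {δ,ε}, {δ,ζ}, {ε,ζ}, {α,β,γ}, {α,β,δ}, {α,β,ε}, {α,β,ζ}, {α,γ,δ}, {α,γ,ε}, {α,γ,ζ}, {α,δ,ε}, {α,δ,ζ}, {α,ε,ζ}, {β,γ,δ}, {β,γ,ε}, {β,γ,ζ}, {β,δ,ε}, {β,δ,ζ}, {β,ε,ζ}, {γ,δ,ε}, {γ,δ,ζ}, {γ,ε,ζ}, {δ,ε,ζ}, {α,β,γ,δ}, {α,β,γ,ε}, {α,β,γ,ζ}, {α,β,δ,ε}, {α,β,δ,ζ}, {α,β,ε,ζ}, {α,γ,δ,ε}, {α,γ,δ,ζ}, {α,γ,ε,ζ}, {α,δ,ε,ζ}, {β,γ,δ,ε}, {β,γ,δ,ζ}, {β,γ,ε,ζ}, {β,δ,ε,ζ}, {γ,δ,ε,ζ}, {α,β,γ,δ,ε}, {α,β,γ,δ,ζ}, {α,β,γ,ε,ζ}, {α,β,δ,ε,ζ}, {α,γ,δ,ε,ζ}, {β,γ,δ,ε,ζ}, X }

Working:
Start: 𝒞 ∪ {∅, X} = { ∅, {α,γ,δ}, {β,γ,δ}, {β,δ,ε}, {β,δ,ε,ζ}, X }.
Step 1 (8 new):
  {α,γ}  = {β,δ,ε,ζ}ᶜ
  {α,γ,ζ}  = {β,δ,ε}ᶜ
  {α,ε,ζ}  = {β,γ,δ}ᶜ
  {β,ε,ζ}  = {α,γ,δ}ᶜ
  {α,β,γ,δ}  = {α,γ,δ} ∪ {β,γ,δ}
  {β,γ,δ,ε}  = {β,γ,δ} ∪ {β,δ,ε}
  {α,β,γ,δ,ε}  = {α,γ,δ} ∪ {β,δ,ε}
  {β,γ,δ,ε,ζ}  = {β,δ,ε,ζ} ∪ {β,γ,δ}
  — 14 sets.
Step 2: 11 new —
  {α}  = {β,γ,δ,ε,ζ}ᶜ
  {ζ}  = {α,β,γ,δ,ε}ᶜ
  {α,ζ}  = {β,γ,δ,ε}ᶜ
  {ε,ζ}  = {α,β,γ,δ}ᶜ
  {α,β,ε,ζ}  = {β,ε,ζ} ∪ {α,ε,ζ}
  {α,γ,δ,ζ}  = {α,γ,ζ} ∪ {α,γ,δ}
  {α,γ,ε,ζ}  = {α,γ,ζ} ∪ {α,ε,ζ}
  {α,β,γ,δ,ζ}  = {β,γ,δ} ∪ {α,γ,ζ}
  {α,β,γ,ε,ζ}  = {α,γ,ζ} ∪ {β,ε,ζ}
  {α,β,δ,ε,ζ}  = {β,δ,ε,ζ} ∪ {α,ε,ζ}
  {α,γ,δ,ε,ζ}  = {α,γ,δ} ∪ {α,ε,ζ}
  — 25 sets.
Step 3: 9 new —
  {β}  = {α,γ,δ,ε,ζ}ᶜ
  {γ}  = {α,β,δ,ε,ζ}ᶜ
  {δ}  = {α,β,γ,ε,ζ}ᶜ
  {ε}  = {α,β,γ,δ,ζ}ᶜ
  {β,δ}  = {α,γ,ε,ζ}ᶜ
  {β,ε}  = {α,γ,δ,ζ}ᶜ
  {γ,δ}  = {α,β,ε,ζ}ᶜ
  {α,β,δ,ε}  = {β,δ,ε} ∪ {α}
  {β,γ,δ,ζ}  = {β,γ,δ} ∪ {ζ}
  — 34 sets.
Step 4 (28 new):
  {α,β}  = {α} ∪ {β}
  {α,δ}  = {α} ∪ {δ}
  {α,ε}  = {β,γ,δ,ζ}ᶜ
  {β,γ}  = {β} ∪ {γ}
  {β,ζ}  = {β} ∪ {ζ}
  {γ,ε}  = {ε} ∪ {γ}
  {γ,ζ}  = {α,β,δ,ε}ᶜ
  {δ,ε}  = {ε} ∪ {δ}
  {δ,ζ}  = {ζ} ∪ {δ}
  {α,β,γ}  = {β} ∪ {α,γ}
  {α,β,δ}  = {α} ∪ {β,δ}
  {α,β,ε}  = {β,ε} ∪ {α}
  {α,β,ζ}  = {α,ζ} ∪ {β}
  {α,γ,ε}  = {ε} ∪ {α,γ}
  {α,δ,ζ}  = {α,ζ} ∪ {δ}
  {β,γ,ε}  = {β,ε} ∪ {γ}
  {β,δ,ζ}  = {ζ} ∪ {β,δ}
  {γ,δ,ε}  = {γ,δ} ∪ {ε}
  {γ,δ,ζ}  = {γ,δ} ∪ {ζ}
  {γ,ε,ζ}  = {ε,ζ} ∪ {γ}
  {δ,ε,ζ}  = {ε,ζ} ∪ {δ}
  {α,β,γ,ε}  = {β,ε} ∪ {α,γ}
  {α,β,γ,ζ}  = {α,γ,ζ} ∪ {β}
  {α,β,δ,ζ}  = {α,ζ} ∪ {β,δ}
  {α,γ,δ,ε}  = {ε} ∪ {α,γ,δ}
  {α,δ,ε,ζ}  = {α,ε,ζ} ∪ {δ}
  {β,γ,ε,ζ}  = {β,ε,ζ} ∪ {γ}
  {γ,δ,ε,ζ}  = {γ,δ} ∪ {ε,ζ}
  — 62 sets.
Step 5: +2 →
  {α,δ,ε}  = {δ,ε} ∪ {α,δ}
  {β,γ,ζ}  = {β} ∪ {γ,ζ}
  — 64 sets.
Step 6: stable.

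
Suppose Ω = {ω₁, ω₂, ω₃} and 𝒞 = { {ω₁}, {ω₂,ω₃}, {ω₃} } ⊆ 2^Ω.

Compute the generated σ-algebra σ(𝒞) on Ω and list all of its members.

Take S₀ = 𝒞 ∪ {∅, Ω} = { {}, {ω₁}, {ω₃}, {ω₂,ω₃}, Ω }.
Pass 1 adds 2:
  {ω₁,ω₂}  = complement {ω₃}
  {ω₁,ω₃}  = {ω₃} ∪ {ω₁}
  — 7 sets.
Pass 2: +1 →
  {ω₂}  = complement {ω₁,ω₃}
  — 8 sets.
Pass 3: already closed under ᶜ and ∪.

σ(𝒞) = { {}, {ω₁}, {ω₂}, {ω₃}, {ω₁,ω₂}, {ω₁,ω₃}, {ω₂,ω₃}, Ω }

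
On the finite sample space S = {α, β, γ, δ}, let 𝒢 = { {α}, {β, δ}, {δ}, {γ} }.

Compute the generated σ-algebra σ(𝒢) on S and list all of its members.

Begin from { {}, {α}, {γ}, {δ}, {β, δ}, S } (that is, 𝒢 plus ∅ and S).
Step 1 (6 new):
  {α, γ}  = {β, δ}ᶜ
  {α, δ}  = {δ} ∪ {α}
  {γ, δ}  = {γ} ∪ {δ}
  {α, β, γ}  = {δ}ᶜ
  {α, β, δ}  = {γ}ᶜ
  {β, γ, δ}  = {α}ᶜ
  |family| = 12
Step 2 adds 3:
  {α, β}  = {γ, δ}ᶜ
  {β, γ}  = {α, δ}ᶜ
  {α, γ, δ}  = {γ, δ} ∪ {α, δ}
  |family| = 15
Step 3 (1 new):
  {β}  = {α, γ, δ}ᶜ
  |family| = 16
Step 4: closed — nothing new.

Hence σ(𝒢) has 16 members: { {}, {α}, {β}, {γ}, {δ}, {α, β}, {α, γ}, {α, δ}, {β, γ}, {β, δ}, {γ, δ}, {α, β, γ}, {α, β, δ}, {α, γ, δ}, {β, γ, δ}, S }.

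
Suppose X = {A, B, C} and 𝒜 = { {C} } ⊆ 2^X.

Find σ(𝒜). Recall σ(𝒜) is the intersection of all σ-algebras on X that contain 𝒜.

Initial family (3 sets): { {}, {C}, X }.
Iteration 1. New:
  {A, B}  = ᶜ of {C}
  — 4 sets.
After Iteration 2 the family is unchanged; done.

Hence σ(𝒜) has 4 members: { {}, {C}, {A, B}, X }.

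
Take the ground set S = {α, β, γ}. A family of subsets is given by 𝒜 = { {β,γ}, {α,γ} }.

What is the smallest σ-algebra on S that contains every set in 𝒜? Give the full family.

σ(𝒜) (8 sets): { {}, {α}, {β}, {γ}, {α,β}, {α,γ}, {β,γ}, S }

Derivation:
Start: 𝒜 ∪ {∅, S} = { {}, {α,γ}, {β,γ}, S }.
Round 1. New:
  {α}  = S∖{β,γ}
  {β}  = S∖{α,γ}
  |family| = 6
Round 2. New:
  {α,β}  = {β} ∪ {α}
  |family| = 7
Round 3 (1 new):
  {γ}  = S∖{α,β}
  |family| = 8
Round 4 adds nothing — fixpoint reached.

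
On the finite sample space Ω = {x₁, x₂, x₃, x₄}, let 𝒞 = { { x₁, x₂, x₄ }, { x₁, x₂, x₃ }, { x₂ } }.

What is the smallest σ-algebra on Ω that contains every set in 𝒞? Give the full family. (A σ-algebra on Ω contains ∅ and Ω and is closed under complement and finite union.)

Start: 𝒞 ∪ {∅, Ω} = { ∅, { x₂ }, { x₁, x₂, x₃ }, { x₁, x₂, x₄ }, Ω }.
Round 1 (3 new):
  { x₃ }  = { x₁, x₂, x₄ }ᶜ
  { x₄ }  = { x₁, x₂, x₃ }ᶜ
  { x₁, x₃, x₄ }  = { x₂ }ᶜ
  (now 8)
Round 2: 3 new —
  { x₂, x₃ }  = { x₃ } ∪ { x₂ }
  { x₂, x₄ }  = { x₄ } ∪ { x₂ }
  { x₃, x₄ }  = { x₄ } ∪ { x₃ }
  (now 11)
Round 3: +4 →
  { x₁, x₂ }  = { x₃, x₄ }ᶜ
  { x₁, x₃ }  = { x₂, x₄ }ᶜ
  { x₁, x₄ }  = { x₂, x₃ }ᶜ
  { x₂, x₃, x₄ }  = { x₃ } ∪ { x₂, x₄ }
  (now 15)
Round 4 adds 1:
  { x₁ }  = { x₂, x₃, x₄ }ᶜ
  (now 16)
After Round 5 the family is unchanged; done.

|σ(𝒞)| = 16.  σ(𝒞) = { ∅, { x₁ }, { x₂ }, { x₃ }, { x₄ }, { x₁, x₂ }, { x₁, x₃ }, { x₁, x₄ }, { x₂, x₃ }, { x₂, x₄ }, { x₃, x₄ }, { x₁, x₂, x₃ }, { x₁, x₂, x₄ }, { x₁, x₃, x₄ }, { x₂, x₃, x₄ }, Ω }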